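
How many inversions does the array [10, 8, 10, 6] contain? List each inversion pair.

Finding inversions in [10, 8, 10, 6]:

(0, 1): arr[0]=10 > arr[1]=8
(0, 3): arr[0]=10 > arr[3]=6
(1, 3): arr[1]=8 > arr[3]=6
(2, 3): arr[2]=10 > arr[3]=6

Total inversions: 4

The array has 4 inversion(s): (0,1), (0,3), (1,3), (2,3). Each pair (i,j) satisfies i < j and arr[i] > arr[j].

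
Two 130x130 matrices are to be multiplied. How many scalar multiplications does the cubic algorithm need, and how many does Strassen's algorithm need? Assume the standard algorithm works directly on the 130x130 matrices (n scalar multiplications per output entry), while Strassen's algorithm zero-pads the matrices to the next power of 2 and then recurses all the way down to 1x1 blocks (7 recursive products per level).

Matrix multiplication for 130x130 matrices:

Strassen's algorithm requires power-of-2 dimensions. Pad 130x130 to 256x256 (next power of 2).

Standard algorithm: 130^3 = 2197000 multiplications
Strassen's algorithm: 7^(log2(256)) = 7^8 = 5764801 multiplications
Difference: 2197000 - 5764801 = -3567801 (Strassen uses MORE here due to padding overhead — for small or just-over-power-of-2 n, padding can outweigh the per-level savings)

Standard: 2197000 multiplications (130^3). Strassen: 5764801 multiplications (7^8, after padding to 256x256). Strassen reduces 8 recursive multiplications to 7 at each level.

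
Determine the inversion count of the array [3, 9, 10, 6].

Finding inversions in [3, 9, 10, 6]:

(1, 3): arr[1]=9 > arr[3]=6
(2, 3): arr[2]=10 > arr[3]=6

Total inversions: 2

The array has 2 inversion(s): (1,3), (2,3). Each pair (i,j) satisfies i < j and arr[i] > arr[j].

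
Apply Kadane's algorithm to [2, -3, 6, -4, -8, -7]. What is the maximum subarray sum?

Using Kadane's algorithm on [2, -3, 6, -4, -8, -7]:

Scanning through the array:
Position 1 (value -3): max_ending_here = -1, max_so_far = 2
Position 2 (value 6): max_ending_here = 6, max_so_far = 6
Position 3 (value -4): max_ending_here = 2, max_so_far = 6
Position 4 (value -8): max_ending_here = -6, max_so_far = 6
Position 5 (value -7): max_ending_here = -7, max_so_far = 6

Maximum subarray: [6]
Maximum sum: 6

The maximum subarray is [6] with sum 6. This subarray runs from index 2 to index 2.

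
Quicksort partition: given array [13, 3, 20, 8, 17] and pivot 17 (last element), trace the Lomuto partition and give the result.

Lomuto partition with pivot = 17:

Initial array: [13, 3, 20, 8, 17]

arr[0]=13 <= 17: swap with position 0, array becomes [13, 3, 20, 8, 17]
arr[1]=3 <= 17: swap with position 1, array becomes [13, 3, 20, 8, 17]
arr[2]=20 > 17: no swap
arr[3]=8 <= 17: swap with position 2, array becomes [13, 3, 8, 20, 17]

Place pivot at position 3: [13, 3, 8, 17, 20]
Pivot position: 3

After partitioning with pivot 17, the array becomes [13, 3, 8, 17, 20]. The pivot is placed at index 3. All elements to the left of the pivot are <= 17, and all elements to the right are > 17.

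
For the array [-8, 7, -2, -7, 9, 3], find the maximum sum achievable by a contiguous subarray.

Using Kadane's algorithm on [-8, 7, -2, -7, 9, 3]:

Scanning through the array:
Position 1 (value 7): max_ending_here = 7, max_so_far = 7
Position 2 (value -2): max_ending_here = 5, max_so_far = 7
Position 3 (value -7): max_ending_here = -2, max_so_far = 7
Position 4 (value 9): max_ending_here = 9, max_so_far = 9
Position 5 (value 3): max_ending_here = 12, max_so_far = 12

Maximum subarray: [9, 3]
Maximum sum: 12

The maximum subarray is [9, 3] with sum 12. This subarray runs from index 4 to index 5.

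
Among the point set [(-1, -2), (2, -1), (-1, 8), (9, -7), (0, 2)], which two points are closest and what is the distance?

Computing all pairwise distances among 5 points:

d((-1, -2), (2, -1)) = 3.1623 <-- minimum
d((-1, -2), (-1, 8)) = 10.0
d((-1, -2), (9, -7)) = 11.1803
d((-1, -2), (0, 2)) = 4.1231
d((2, -1), (-1, 8)) = 9.4868
d((2, -1), (9, -7)) = 9.2195
d((2, -1), (0, 2)) = 3.6056
d((-1, 8), (9, -7)) = 18.0278
d((-1, 8), (0, 2)) = 6.0828
d((9, -7), (0, 2)) = 12.7279

Closest pair: (-1, -2) and (2, -1) with distance 3.1623

The closest pair is (-1, -2) and (2, -1) with Euclidean distance 3.1623. For 5 points, brute-force pairwise comparison is shown above. For large n, the divide-and-conquer algorithm (sort by x, recurse on halves, check the dividing strip) achieves O(n log n).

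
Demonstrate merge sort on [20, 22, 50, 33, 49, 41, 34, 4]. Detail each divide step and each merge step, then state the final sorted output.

Merge sort trace:

Split: [20, 22, 50, 33, 49, 41, 34, 4] -> [20, 22, 50, 33] and [49, 41, 34, 4]
  Split: [20, 22, 50, 33] -> [20, 22] and [50, 33]
    Split: [20, 22] -> [20] and [22]
    Merge: [20] + [22] -> [20, 22]
    Split: [50, 33] -> [50] and [33]
    Merge: [50] + [33] -> [33, 50]
  Merge: [20, 22] + [33, 50] -> [20, 22, 33, 50]
  Split: [49, 41, 34, 4] -> [49, 41] and [34, 4]
    Split: [49, 41] -> [49] and [41]
    Merge: [49] + [41] -> [41, 49]
    Split: [34, 4] -> [34] and [4]
    Merge: [34] + [4] -> [4, 34]
  Merge: [41, 49] + [4, 34] -> [4, 34, 41, 49]
Merge: [20, 22, 33, 50] + [4, 34, 41, 49] -> [4, 20, 22, 33, 34, 41, 49, 50]

Final sorted array: [4, 20, 22, 33, 34, 41, 49, 50]

The merge sort proceeds by recursively splitting the array and merging sorted halves.
After all merges, the sorted array is [4, 20, 22, 33, 34, 41, 49, 50].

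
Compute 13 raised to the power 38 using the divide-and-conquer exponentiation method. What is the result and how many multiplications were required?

Computing 13^38 by squaring (build up from 13^1; each line after the first costs one multiplication):

13^1 = 13
13^2 = (13^1)^2 = 13^2 = 169
13^4 = (13^2)^2 = 169^2 = 28561
13^8 = (13^4)^2 = 28561^2 = 815730721
13^9 = 13 * 13^8 = 13 * 815730721 = 10604499373
13^18 = (13^9)^2 = 10604499373^2 = 112455406951957393129
13^19 = 13 * 13^18 = 13 * 112455406951957393129 = 1461920290375446110677
13^38 = (13^19)^2 = 1461920290375446110677^2 = 2137210935411428674141543654682486133398329

Result: 2137210935411428674141543654682486133398329
Multiplications needed: 7 (7 lines after 13^1)

13^38 = 2137210935411428674141543654682486133398329. Using exponentiation by squaring, this requires 7 multiplications. The key idea: if the exponent is even, square the half-power; if odd, multiply by the base once.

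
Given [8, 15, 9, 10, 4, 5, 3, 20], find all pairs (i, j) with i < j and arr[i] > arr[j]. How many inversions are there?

Finding inversions in [8, 15, 9, 10, 4, 5, 3, 20]:

(0, 4): arr[0]=8 > arr[4]=4
(0, 5): arr[0]=8 > arr[5]=5
(0, 6): arr[0]=8 > arr[6]=3
(1, 2): arr[1]=15 > arr[2]=9
(1, 3): arr[1]=15 > arr[3]=10
(1, 4): arr[1]=15 > arr[4]=4
(1, 5): arr[1]=15 > arr[5]=5
(1, 6): arr[1]=15 > arr[6]=3
(2, 4): arr[2]=9 > arr[4]=4
(2, 5): arr[2]=9 > arr[5]=5
(2, 6): arr[2]=9 > arr[6]=3
(3, 4): arr[3]=10 > arr[4]=4
(3, 5): arr[3]=10 > arr[5]=5
(3, 6): arr[3]=10 > arr[6]=3
(4, 6): arr[4]=4 > arr[6]=3
(5, 6): arr[5]=5 > arr[6]=3

Total inversions: 16

The array has 16 inversion(s): (0,4), (0,5), (0,6), (1,2), (1,3), (1,4), (1,5), (1,6), (2,4), (2,5), (2,6), (3,4), (3,5), (3,6), (4,6), (5,6). Each pair (i,j) satisfies i < j and arr[i] > arr[j].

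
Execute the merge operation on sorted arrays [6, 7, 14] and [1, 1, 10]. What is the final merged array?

Merging process:

Compare 6 vs 1: take 1 from right. Merged: [1]
Compare 6 vs 1: take 1 from right. Merged: [1, 1]
Compare 6 vs 10: take 6 from left. Merged: [1, 1, 6]
Compare 7 vs 10: take 7 from left. Merged: [1, 1, 6, 7]
Compare 14 vs 10: take 10 from right. Merged: [1, 1, 6, 7, 10]
Append remaining from left: [14]. Merged: [1, 1, 6, 7, 10, 14]

Final merged array: [1, 1, 6, 7, 10, 14]
Total comparisons: 5

The merged array is [1, 1, 6, 7, 10, 14], requiring 5 comparisons. The merge step runs in O(n) time where n is the total number of elements.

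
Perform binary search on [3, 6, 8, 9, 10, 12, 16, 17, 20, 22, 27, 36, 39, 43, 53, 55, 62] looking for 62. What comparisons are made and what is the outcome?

Binary search for 62 in [3, 6, 8, 9, 10, 12, 16, 17, 20, 22, 27, 36, 39, 43, 53, 55, 62]:

lo=0, hi=16, mid=8, arr[mid]=20 -> 20 < 62, search right half
lo=9, hi=16, mid=12, arr[mid]=39 -> 39 < 62, search right half
lo=13, hi=16, mid=14, arr[mid]=53 -> 53 < 62, search right half
lo=15, hi=16, mid=15, arr[mid]=55 -> 55 < 62, search right half
lo=16, hi=16, mid=16, arr[mid]=62 -> Found target at index 16!

Binary search finds 62 at index 16 after 5 comparisons. The search repeatedly halves the search space by comparing with the middle element.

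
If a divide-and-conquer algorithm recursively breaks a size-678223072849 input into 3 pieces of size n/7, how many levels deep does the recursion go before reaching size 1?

For divide and conquer with division factor 7:

Problem sizes at each level:
Level 0: 678223072849
Level 1: 96889010407
Level 2: 13841287201
Level 3: 1977326743
Level 4: 282475249
Level 5: 40353607
Level 6: 5764801
Level 7: 823543
Level 8: 117649
Level 9: 16807
Level 10: 2401
Level 11: 343
Level 12: 49
Level 13: 7
Level 14: 1

The root is level 0 and the size-1 base case is level 14 (the tree spans levels 0 through 14, i.e. 15 levels counting the root), so the depth is the number of divisions: log_7(678223072849) = 14

The recursion tree depth is log_7(678223072849) = 14. At each level, the problem size is divided by 7, so it takes 14 divisions to reduce to a base case of size 1. The algorithm makes 3 recursive calls at each level.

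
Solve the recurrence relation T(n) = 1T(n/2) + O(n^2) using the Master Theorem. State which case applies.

Master Theorem for T(n) = 1T(n/2) + O(n^2):

a = 1, b = 2, c = 2
log_b(a) = log_2(1) = 0.0000

Case 3: c = 2 > log_2(1) = 0.0000
T(n) = O(n^2) = O(n^2)

For T(n) = 1T(n/2) + O(n^2): log_2(1) = 0.0000. This is Case 3 of the Master Theorem (c > log_b(a), work dominated by root), giving O(n^2).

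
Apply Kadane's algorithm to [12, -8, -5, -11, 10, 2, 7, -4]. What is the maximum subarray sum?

Using Kadane's algorithm on [12, -8, -5, -11, 10, 2, 7, -4]:

Scanning through the array:
Position 1 (value -8): max_ending_here = 4, max_so_far = 12
Position 2 (value -5): max_ending_here = -1, max_so_far = 12
Position 3 (value -11): max_ending_here = -11, max_so_far = 12
Position 4 (value 10): max_ending_here = 10, max_so_far = 12
Position 5 (value 2): max_ending_here = 12, max_so_far = 12
Position 6 (value 7): max_ending_here = 19, max_so_far = 19
Position 7 (value -4): max_ending_here = 15, max_so_far = 19

Maximum subarray: [10, 2, 7]
Maximum sum: 19

The maximum subarray is [10, 2, 7] with sum 19. This subarray runs from index 4 to index 6.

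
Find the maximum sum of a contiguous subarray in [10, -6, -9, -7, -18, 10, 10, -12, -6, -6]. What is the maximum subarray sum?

Using Kadane's algorithm on [10, -6, -9, -7, -18, 10, 10, -12, -6, -6]:

Scanning through the array:
Position 1 (value -6): max_ending_here = 4, max_so_far = 10
Position 2 (value -9): max_ending_here = -5, max_so_far = 10
Position 3 (value -7): max_ending_here = -7, max_so_far = 10
Position 4 (value -18): max_ending_here = -18, max_so_far = 10
Position 5 (value 10): max_ending_here = 10, max_so_far = 10
Position 6 (value 10): max_ending_here = 20, max_so_far = 20
Position 7 (value -12): max_ending_here = 8, max_so_far = 20
Position 8 (value -6): max_ending_here = 2, max_so_far = 20
Position 9 (value -6): max_ending_here = -4, max_so_far = 20

Maximum subarray: [10, 10]
Maximum sum: 20

The maximum subarray is [10, 10] with sum 20. This subarray runs from index 5 to index 6.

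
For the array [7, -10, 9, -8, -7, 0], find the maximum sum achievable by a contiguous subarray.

Using Kadane's algorithm on [7, -10, 9, -8, -7, 0]:

Scanning through the array:
Position 1 (value -10): max_ending_here = -3, max_so_far = 7
Position 2 (value 9): max_ending_here = 9, max_so_far = 9
Position 3 (value -8): max_ending_here = 1, max_so_far = 9
Position 4 (value -7): max_ending_here = -6, max_so_far = 9
Position 5 (value 0): max_ending_here = 0, max_so_far = 9

Maximum subarray: [9]
Maximum sum: 9

The maximum subarray is [9] with sum 9. This subarray runs from index 2 to index 2.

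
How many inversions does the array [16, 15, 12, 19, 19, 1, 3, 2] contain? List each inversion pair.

Finding inversions in [16, 15, 12, 19, 19, 1, 3, 2]:

(0, 1): arr[0]=16 > arr[1]=15
(0, 2): arr[0]=16 > arr[2]=12
(0, 5): arr[0]=16 > arr[5]=1
(0, 6): arr[0]=16 > arr[6]=3
(0, 7): arr[0]=16 > arr[7]=2
(1, 2): arr[1]=15 > arr[2]=12
(1, 5): arr[1]=15 > arr[5]=1
(1, 6): arr[1]=15 > arr[6]=3
(1, 7): arr[1]=15 > arr[7]=2
(2, 5): arr[2]=12 > arr[5]=1
(2, 6): arr[2]=12 > arr[6]=3
(2, 7): arr[2]=12 > arr[7]=2
(3, 5): arr[3]=19 > arr[5]=1
(3, 6): arr[3]=19 > arr[6]=3
(3, 7): arr[3]=19 > arr[7]=2
(4, 5): arr[4]=19 > arr[5]=1
(4, 6): arr[4]=19 > arr[6]=3
(4, 7): arr[4]=19 > arr[7]=2
(6, 7): arr[6]=3 > arr[7]=2

Total inversions: 19

The array has 19 inversion(s): (0,1), (0,2), (0,5), (0,6), (0,7), (1,2), (1,5), (1,6), (1,7), (2,5), (2,6), (2,7), (3,5), (3,6), (3,7), (4,5), (4,6), (4,7), (6,7). Each pair (i,j) satisfies i < j and arr[i] > arr[j].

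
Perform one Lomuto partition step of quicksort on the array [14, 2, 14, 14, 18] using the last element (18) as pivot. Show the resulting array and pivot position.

Lomuto partition with pivot = 18:

Initial array: [14, 2, 14, 14, 18]

arr[0]=14 <= 18: swap with position 0, array becomes [14, 2, 14, 14, 18]
arr[1]=2 <= 18: swap with position 1, array becomes [14, 2, 14, 14, 18]
arr[2]=14 <= 18: swap with position 2, array becomes [14, 2, 14, 14, 18]
arr[3]=14 <= 18: swap with position 3, array becomes [14, 2, 14, 14, 18]

Place pivot at position 4: [14, 2, 14, 14, 18]
Pivot position: 4

After partitioning with pivot 18, the array becomes [14, 2, 14, 14, 18]. The pivot is placed at index 4. All elements to the left of the pivot are <= 18, and all elements to the right are > 18.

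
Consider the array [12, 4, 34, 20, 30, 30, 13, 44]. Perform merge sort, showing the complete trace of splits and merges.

Merge sort trace:

Split: [12, 4, 34, 20, 30, 30, 13, 44] -> [12, 4, 34, 20] and [30, 30, 13, 44]
  Split: [12, 4, 34, 20] -> [12, 4] and [34, 20]
    Split: [12, 4] -> [12] and [4]
    Merge: [12] + [4] -> [4, 12]
    Split: [34, 20] -> [34] and [20]
    Merge: [34] + [20] -> [20, 34]
  Merge: [4, 12] + [20, 34] -> [4, 12, 20, 34]
  Split: [30, 30, 13, 44] -> [30, 30] and [13, 44]
    Split: [30, 30] -> [30] and [30]
    Merge: [30] + [30] -> [30, 30]
    Split: [13, 44] -> [13] and [44]
    Merge: [13] + [44] -> [13, 44]
  Merge: [30, 30] + [13, 44] -> [13, 30, 30, 44]
Merge: [4, 12, 20, 34] + [13, 30, 30, 44] -> [4, 12, 13, 20, 30, 30, 34, 44]

Final sorted array: [4, 12, 13, 20, 30, 30, 34, 44]

The merge sort proceeds by recursively splitting the array and merging sorted halves.
After all merges, the sorted array is [4, 12, 13, 20, 30, 30, 34, 44].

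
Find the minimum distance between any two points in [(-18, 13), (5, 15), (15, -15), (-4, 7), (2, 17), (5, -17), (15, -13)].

Computing all pairwise distances among 7 points:

d((-18, 13), (5, 15)) = 23.0868
d((-18, 13), (15, -15)) = 43.2782
d((-18, 13), (-4, 7)) = 15.2315
d((-18, 13), (2, 17)) = 20.3961
d((-18, 13), (5, -17)) = 37.8021
d((-18, 13), (15, -13)) = 42.0119
d((5, 15), (15, -15)) = 31.6228
d((5, 15), (-4, 7)) = 12.0416
d((5, 15), (2, 17)) = 3.6056
d((5, 15), (5, -17)) = 32.0
d((5, 15), (15, -13)) = 29.7321
d((15, -15), (-4, 7)) = 29.0689
d((15, -15), (2, 17)) = 34.5398
d((15, -15), (5, -17)) = 10.198
d((15, -15), (15, -13)) = 2.0 <-- minimum
d((-4, 7), (2, 17)) = 11.6619
d((-4, 7), (5, -17)) = 25.632
d((-4, 7), (15, -13)) = 27.5862
d((2, 17), (5, -17)) = 34.1321
d((2, 17), (15, -13)) = 32.6956
d((5, -17), (15, -13)) = 10.7703

Closest pair: (15, -15) and (15, -13) with distance 2.0

The closest pair is (15, -15) and (15, -13) with Euclidean distance 2.0. For 7 points, brute-force pairwise comparison is shown above. For large n, the divide-and-conquer algorithm (sort by x, recurse on halves, check the dividing strip) achieves O(n log n).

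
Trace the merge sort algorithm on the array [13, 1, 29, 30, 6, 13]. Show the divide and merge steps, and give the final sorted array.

Merge sort trace:

Split: [13, 1, 29, 30, 6, 13] -> [13, 1, 29] and [30, 6, 13]
  Split: [13, 1, 29] -> [13] and [1, 29]
    Split: [1, 29] -> [1] and [29]
    Merge: [1] + [29] -> [1, 29]
  Merge: [13] + [1, 29] -> [1, 13, 29]
  Split: [30, 6, 13] -> [30] and [6, 13]
    Split: [6, 13] -> [6] and [13]
    Merge: [6] + [13] -> [6, 13]
  Merge: [30] + [6, 13] -> [6, 13, 30]
Merge: [1, 13, 29] + [6, 13, 30] -> [1, 6, 13, 13, 29, 30]

Final sorted array: [1, 6, 13, 13, 29, 30]

The merge sort proceeds by recursively splitting the array and merging sorted halves.
After all merges, the sorted array is [1, 6, 13, 13, 29, 30].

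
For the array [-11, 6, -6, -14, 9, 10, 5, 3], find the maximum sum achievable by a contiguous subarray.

Using Kadane's algorithm on [-11, 6, -6, -14, 9, 10, 5, 3]:

Scanning through the array:
Position 1 (value 6): max_ending_here = 6, max_so_far = 6
Position 2 (value -6): max_ending_here = 0, max_so_far = 6
Position 3 (value -14): max_ending_here = -14, max_so_far = 6
Position 4 (value 9): max_ending_here = 9, max_so_far = 9
Position 5 (value 10): max_ending_here = 19, max_so_far = 19
Position 6 (value 5): max_ending_here = 24, max_so_far = 24
Position 7 (value 3): max_ending_here = 27, max_so_far = 27

Maximum subarray: [9, 10, 5, 3]
Maximum sum: 27

The maximum subarray is [9, 10, 5, 3] with sum 27. This subarray runs from index 4 to index 7.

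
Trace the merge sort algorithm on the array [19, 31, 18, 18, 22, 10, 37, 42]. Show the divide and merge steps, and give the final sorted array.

Merge sort trace:

Split: [19, 31, 18, 18, 22, 10, 37, 42] -> [19, 31, 18, 18] and [22, 10, 37, 42]
  Split: [19, 31, 18, 18] -> [19, 31] and [18, 18]
    Split: [19, 31] -> [19] and [31]
    Merge: [19] + [31] -> [19, 31]
    Split: [18, 18] -> [18] and [18]
    Merge: [18] + [18] -> [18, 18]
  Merge: [19, 31] + [18, 18] -> [18, 18, 19, 31]
  Split: [22, 10, 37, 42] -> [22, 10] and [37, 42]
    Split: [22, 10] -> [22] and [10]
    Merge: [22] + [10] -> [10, 22]
    Split: [37, 42] -> [37] and [42]
    Merge: [37] + [42] -> [37, 42]
  Merge: [10, 22] + [37, 42] -> [10, 22, 37, 42]
Merge: [18, 18, 19, 31] + [10, 22, 37, 42] -> [10, 18, 18, 19, 22, 31, 37, 42]

Final sorted array: [10, 18, 18, 19, 22, 31, 37, 42]

The merge sort proceeds by recursively splitting the array and merging sorted halves.
After all merges, the sorted array is [10, 18, 18, 19, 22, 31, 37, 42].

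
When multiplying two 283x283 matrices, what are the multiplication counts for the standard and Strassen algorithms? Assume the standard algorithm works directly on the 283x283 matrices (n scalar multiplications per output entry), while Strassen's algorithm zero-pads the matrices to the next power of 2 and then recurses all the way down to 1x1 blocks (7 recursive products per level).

Matrix multiplication for 283x283 matrices:

Strassen's algorithm requires power-of-2 dimensions. Pad 283x283 to 512x512 (next power of 2).

Standard algorithm: 283^3 = 22665187 multiplications
Strassen's algorithm: 7^(log2(512)) = 7^9 = 40353607 multiplications
Difference: 22665187 - 40353607 = -17688420 (Strassen uses MORE here due to padding overhead — for small or just-over-power-of-2 n, padding can outweigh the per-level savings)

Standard: 22665187 multiplications (283^3). Strassen: 40353607 multiplications (7^9, after padding to 512x512). Strassen reduces 8 recursive multiplications to 7 at each level.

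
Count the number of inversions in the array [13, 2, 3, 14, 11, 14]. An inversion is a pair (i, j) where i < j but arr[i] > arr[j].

Finding inversions in [13, 2, 3, 14, 11, 14]:

(0, 1): arr[0]=13 > arr[1]=2
(0, 2): arr[0]=13 > arr[2]=3
(0, 4): arr[0]=13 > arr[4]=11
(3, 4): arr[3]=14 > arr[4]=11

Total inversions: 4

The array has 4 inversion(s): (0,1), (0,2), (0,4), (3,4). Each pair (i,j) satisfies i < j and arr[i] > arr[j].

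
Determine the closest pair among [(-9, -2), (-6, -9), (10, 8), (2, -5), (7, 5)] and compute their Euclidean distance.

Computing all pairwise distances among 5 points:

d((-9, -2), (-6, -9)) = 7.6158
d((-9, -2), (10, 8)) = 21.4709
d((-9, -2), (2, -5)) = 11.4018
d((-9, -2), (7, 5)) = 17.4642
d((-6, -9), (10, 8)) = 23.3452
d((-6, -9), (2, -5)) = 8.9443
d((-6, -9), (7, 5)) = 19.105
d((10, 8), (2, -5)) = 15.2643
d((10, 8), (7, 5)) = 4.2426 <-- minimum
d((2, -5), (7, 5)) = 11.1803

Closest pair: (10, 8) and (7, 5) with distance 4.2426

The closest pair is (10, 8) and (7, 5) with Euclidean distance 4.2426. For 5 points, brute-force pairwise comparison is shown above. For large n, the divide-and-conquer algorithm (sort by x, recurse on halves, check the dividing strip) achieves O(n log n).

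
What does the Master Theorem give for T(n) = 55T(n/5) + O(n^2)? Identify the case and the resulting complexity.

Master Theorem for T(n) = 55T(n/5) + O(n^2):

a = 55, b = 5, c = 2
log_b(a) = log_5(55) = 2.4899

Case 1: c = 2 < log_5(55) = 2.4899
T(n) = O(n^(log_5 55))

For T(n) = 55T(n/5) + O(n^2): log_5(55) = 2.4899. This is Case 1 of the Master Theorem (c < log_b(a), work dominated by leaves), giving O(n^(log_5 55)).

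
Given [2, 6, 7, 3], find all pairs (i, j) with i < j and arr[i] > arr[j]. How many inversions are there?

Finding inversions in [2, 6, 7, 3]:

(1, 3): arr[1]=6 > arr[3]=3
(2, 3): arr[2]=7 > arr[3]=3

Total inversions: 2

The array has 2 inversion(s): (1,3), (2,3). Each pair (i,j) satisfies i < j and arr[i] > arr[j].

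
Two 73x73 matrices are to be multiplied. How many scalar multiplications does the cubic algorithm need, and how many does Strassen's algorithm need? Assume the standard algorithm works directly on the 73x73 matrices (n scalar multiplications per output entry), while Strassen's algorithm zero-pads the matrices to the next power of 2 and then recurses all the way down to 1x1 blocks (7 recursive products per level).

Matrix multiplication for 73x73 matrices:

Strassen's algorithm requires power-of-2 dimensions. Pad 73x73 to 128x128 (next power of 2).

Standard algorithm: 73^3 = 389017 multiplications
Strassen's algorithm: 7^(log2(128)) = 7^7 = 823543 multiplications
Difference: 389017 - 823543 = -434526 (Strassen uses MORE here due to padding overhead — for small or just-over-power-of-2 n, padding can outweigh the per-level savings)

Standard: 389017 multiplications (73^3). Strassen: 823543 multiplications (7^7, after padding to 128x128). Strassen reduces 8 recursive multiplications to 7 at each level.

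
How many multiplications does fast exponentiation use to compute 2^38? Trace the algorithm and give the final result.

Computing 2^38 by squaring (build up from 2^1; each line after the first costs one multiplication):

2^1 = 2
2^2 = (2^1)^2 = 2^2 = 4
2^4 = (2^2)^2 = 4^2 = 16
2^8 = (2^4)^2 = 16^2 = 256
2^9 = 2 * 2^8 = 2 * 256 = 512
2^18 = (2^9)^2 = 512^2 = 262144
2^19 = 2 * 2^18 = 2 * 262144 = 524288
2^38 = (2^19)^2 = 524288^2 = 274877906944

Result: 274877906944
Multiplications needed: 7 (7 lines after 2^1)

2^38 = 274877906944. Using exponentiation by squaring, this requires 7 multiplications. The key idea: if the exponent is even, square the half-power; if odd, multiply by the base once.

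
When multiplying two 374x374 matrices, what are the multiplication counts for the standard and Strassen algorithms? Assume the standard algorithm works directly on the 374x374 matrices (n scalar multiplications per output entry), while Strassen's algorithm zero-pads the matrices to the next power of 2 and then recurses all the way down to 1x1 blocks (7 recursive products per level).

Matrix multiplication for 374x374 matrices:

Strassen's algorithm requires power-of-2 dimensions. Pad 374x374 to 512x512 (next power of 2).

Standard algorithm: 374^3 = 52313624 multiplications
Strassen's algorithm: 7^(log2(512)) = 7^9 = 40353607 multiplications
Savings: 52313624 - 40353607 = 11960017 multiplications

Standard: 52313624 multiplications (374^3). Strassen: 40353607 multiplications (7^9, after padding to 512x512). Strassen reduces 8 recursive multiplications to 7 at each level.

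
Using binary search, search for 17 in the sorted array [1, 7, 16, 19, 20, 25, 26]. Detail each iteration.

Binary search for 17 in [1, 7, 16, 19, 20, 25, 26]:

lo=0, hi=6, mid=3, arr[mid]=19 -> 19 > 17, search left half
lo=0, hi=2, mid=1, arr[mid]=7 -> 7 < 17, search right half
lo=2, hi=2, mid=2, arr[mid]=16 -> 16 < 17, search right half
lo=3 > hi=2, target 17 not found

Binary search determines that 17 is not in the array after 3 comparisons. The search space was exhausted without finding the target.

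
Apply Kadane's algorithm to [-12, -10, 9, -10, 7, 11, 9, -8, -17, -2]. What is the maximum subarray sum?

Using Kadane's algorithm on [-12, -10, 9, -10, 7, 11, 9, -8, -17, -2]:

Scanning through the array:
Position 1 (value -10): max_ending_here = -10, max_so_far = -10
Position 2 (value 9): max_ending_here = 9, max_so_far = 9
Position 3 (value -10): max_ending_here = -1, max_so_far = 9
Position 4 (value 7): max_ending_here = 7, max_so_far = 9
Position 5 (value 11): max_ending_here = 18, max_so_far = 18
Position 6 (value 9): max_ending_here = 27, max_so_far = 27
Position 7 (value -8): max_ending_here = 19, max_so_far = 27
Position 8 (value -17): max_ending_here = 2, max_so_far = 27
Position 9 (value -2): max_ending_here = 0, max_so_far = 27

Maximum subarray: [7, 11, 9]
Maximum sum: 27

The maximum subarray is [7, 11, 9] with sum 27. This subarray runs from index 4 to index 6.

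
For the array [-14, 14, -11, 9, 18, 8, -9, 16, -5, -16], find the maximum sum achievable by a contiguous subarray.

Using Kadane's algorithm on [-14, 14, -11, 9, 18, 8, -9, 16, -5, -16]:

Scanning through the array:
Position 1 (value 14): max_ending_here = 14, max_so_far = 14
Position 2 (value -11): max_ending_here = 3, max_so_far = 14
Position 3 (value 9): max_ending_here = 12, max_so_far = 14
Position 4 (value 18): max_ending_here = 30, max_so_far = 30
Position 5 (value 8): max_ending_here = 38, max_so_far = 38
Position 6 (value -9): max_ending_here = 29, max_so_far = 38
Position 7 (value 16): max_ending_here = 45, max_so_far = 45
Position 8 (value -5): max_ending_here = 40, max_so_far = 45
Position 9 (value -16): max_ending_here = 24, max_so_far = 45

Maximum subarray: [14, -11, 9, 18, 8, -9, 16]
Maximum sum: 45

The maximum subarray is [14, -11, 9, 18, 8, -9, 16] with sum 45. This subarray runs from index 1 to index 7.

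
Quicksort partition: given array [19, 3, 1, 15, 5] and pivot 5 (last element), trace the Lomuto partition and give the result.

Lomuto partition with pivot = 5:

Initial array: [19, 3, 1, 15, 5]

arr[0]=19 > 5: no swap
arr[1]=3 <= 5: swap with position 0, array becomes [3, 19, 1, 15, 5]
arr[2]=1 <= 5: swap with position 1, array becomes [3, 1, 19, 15, 5]
arr[3]=15 > 5: no swap

Place pivot at position 2: [3, 1, 5, 15, 19]
Pivot position: 2

After partitioning with pivot 5, the array becomes [3, 1, 5, 15, 19]. The pivot is placed at index 2. All elements to the left of the pivot are <= 5, and all elements to the right are > 5.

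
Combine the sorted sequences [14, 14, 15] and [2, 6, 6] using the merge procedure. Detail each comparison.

Merging process:

Compare 14 vs 2: take 2 from right. Merged: [2]
Compare 14 vs 6: take 6 from right. Merged: [2, 6]
Compare 14 vs 6: take 6 from right. Merged: [2, 6, 6]
Append remaining from left: [14, 14, 15]. Merged: [2, 6, 6, 14, 14, 15]

Final merged array: [2, 6, 6, 14, 14, 15]
Total comparisons: 3

The merged array is [2, 6, 6, 14, 14, 15], requiring 3 comparisons. The merge step runs in O(n) time where n is the total number of elements.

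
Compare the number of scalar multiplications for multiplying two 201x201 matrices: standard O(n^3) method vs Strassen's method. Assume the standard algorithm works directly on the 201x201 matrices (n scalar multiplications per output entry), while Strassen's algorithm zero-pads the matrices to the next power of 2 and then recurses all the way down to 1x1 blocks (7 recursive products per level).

Matrix multiplication for 201x201 matrices:

Strassen's algorithm requires power-of-2 dimensions. Pad 201x201 to 256x256 (next power of 2).

Standard algorithm: 201^3 = 8120601 multiplications
Strassen's algorithm: 7^(log2(256)) = 7^8 = 5764801 multiplications
Savings: 8120601 - 5764801 = 2355800 multiplications

Standard: 8120601 multiplications (201^3). Strassen: 5764801 multiplications (7^8, after padding to 256x256). Strassen reduces 8 recursive multiplications to 7 at each level.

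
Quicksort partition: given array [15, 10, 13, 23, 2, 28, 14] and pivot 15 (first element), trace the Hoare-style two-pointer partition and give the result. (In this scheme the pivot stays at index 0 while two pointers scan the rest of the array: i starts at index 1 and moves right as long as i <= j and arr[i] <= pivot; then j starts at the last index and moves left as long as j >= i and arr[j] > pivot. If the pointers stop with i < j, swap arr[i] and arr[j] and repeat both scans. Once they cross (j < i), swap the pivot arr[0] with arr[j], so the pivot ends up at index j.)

Hoare-style two-pointer partition with pivot = 15:

Initial array: [15, 10, 13, 23, 2, 28, 14]

Pointers start at i = 1, j = 6.
i stops at index 3 (arr[3]=23 > 15), j stops at index 6 (arr[6]=14 <= 15): swap arr[3] and arr[6], array becomes [15, 10, 13, 14, 2, 28, 23]
i ends at 5, j ends at 4: the pointers have crossed (j < i), so scanning stops.

Swap pivot arr[0] with arr[4] to place pivot at position 4: [2, 10, 13, 14, 15, 28, 23]
Pivot position: 4

After partitioning with pivot 15, the array becomes [2, 10, 13, 14, 15, 28, 23]. The pivot is placed at index 4. All elements to the left of the pivot are <= 15, and all elements to the right are > 15.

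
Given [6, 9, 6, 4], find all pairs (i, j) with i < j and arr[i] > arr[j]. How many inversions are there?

Finding inversions in [6, 9, 6, 4]:

(0, 3): arr[0]=6 > arr[3]=4
(1, 2): arr[1]=9 > arr[2]=6
(1, 3): arr[1]=9 > arr[3]=4
(2, 3): arr[2]=6 > arr[3]=4

Total inversions: 4

The array has 4 inversion(s): (0,3), (1,2), (1,3), (2,3). Each pair (i,j) satisfies i < j and arr[i] > arr[j].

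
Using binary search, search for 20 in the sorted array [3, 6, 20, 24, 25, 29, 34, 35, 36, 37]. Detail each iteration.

Binary search for 20 in [3, 6, 20, 24, 25, 29, 34, 35, 36, 37]:

lo=0, hi=9, mid=4, arr[mid]=25 -> 25 > 20, search left half
lo=0, hi=3, mid=1, arr[mid]=6 -> 6 < 20, search right half
lo=2, hi=3, mid=2, arr[mid]=20 -> Found target at index 2!

Binary search finds 20 at index 2 after 3 comparisons. The search repeatedly halves the search space by comparing with the middle element.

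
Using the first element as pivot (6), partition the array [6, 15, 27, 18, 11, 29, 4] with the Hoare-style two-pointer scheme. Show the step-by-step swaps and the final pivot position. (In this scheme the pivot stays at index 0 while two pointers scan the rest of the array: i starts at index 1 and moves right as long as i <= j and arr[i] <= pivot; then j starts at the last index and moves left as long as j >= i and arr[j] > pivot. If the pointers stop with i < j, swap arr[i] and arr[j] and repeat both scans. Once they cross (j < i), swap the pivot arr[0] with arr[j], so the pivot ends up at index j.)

Hoare-style two-pointer partition with pivot = 6:

Initial array: [6, 15, 27, 18, 11, 29, 4]

Pointers start at i = 1, j = 6.
i stops at index 1 (arr[1]=15 > 6), j stops at index 6 (arr[6]=4 <= 6): swap arr[1] and arr[6], array becomes [6, 4, 27, 18, 11, 29, 15]
i ends at 2, j ends at 1: the pointers have crossed (j < i), so scanning stops.

Swap pivot arr[0] with arr[1] to place pivot at position 1: [4, 6, 27, 18, 11, 29, 15]
Pivot position: 1

After partitioning with pivot 6, the array becomes [4, 6, 27, 18, 11, 29, 15]. The pivot is placed at index 1. All elements to the left of the pivot are <= 6, and all elements to the right are > 6.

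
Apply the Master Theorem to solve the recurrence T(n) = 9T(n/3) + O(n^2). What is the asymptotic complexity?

Master Theorem for T(n) = 9T(n/3) + O(n^2):

a = 9, b = 3, c = 2
log_b(a) = log_3(9) = 2.0000

Case 2: c = 2 = log_3(9) = 2.0000
T(n) = O(n^2 log n) = O(n^2 log n)

For T(n) = 9T(n/3) + O(n^2): log_3(9) = 2.0000. This is Case 2 of the Master Theorem (c = log_b(a), equal work at all levels), giving O(n^2 log n).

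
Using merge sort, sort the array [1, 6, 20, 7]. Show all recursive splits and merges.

Merge sort trace:

Split: [1, 6, 20, 7] -> [1, 6] and [20, 7]
  Split: [1, 6] -> [1] and [6]
  Merge: [1] + [6] -> [1, 6]
  Split: [20, 7] -> [20] and [7]
  Merge: [20] + [7] -> [7, 20]
Merge: [1, 6] + [7, 20] -> [1, 6, 7, 20]

Final sorted array: [1, 6, 7, 20]

The merge sort proceeds by recursively splitting the array and merging sorted halves.
After all merges, the sorted array is [1, 6, 7, 20].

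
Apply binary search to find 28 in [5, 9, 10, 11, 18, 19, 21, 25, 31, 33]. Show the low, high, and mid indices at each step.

Binary search for 28 in [5, 9, 10, 11, 18, 19, 21, 25, 31, 33]:

lo=0, hi=9, mid=4, arr[mid]=18 -> 18 < 28, search right half
lo=5, hi=9, mid=7, arr[mid]=25 -> 25 < 28, search right half
lo=8, hi=9, mid=8, arr[mid]=31 -> 31 > 28, search left half
lo=8 > hi=7, target 28 not found

Binary search determines that 28 is not in the array after 3 comparisons. The search space was exhausted without finding the target.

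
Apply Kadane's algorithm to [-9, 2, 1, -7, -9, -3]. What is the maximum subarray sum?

Using Kadane's algorithm on [-9, 2, 1, -7, -9, -3]:

Scanning through the array:
Position 1 (value 2): max_ending_here = 2, max_so_far = 2
Position 2 (value 1): max_ending_here = 3, max_so_far = 3
Position 3 (value -7): max_ending_here = -4, max_so_far = 3
Position 4 (value -9): max_ending_here = -9, max_so_far = 3
Position 5 (value -3): max_ending_here = -3, max_so_far = 3

Maximum subarray: [2, 1]
Maximum sum: 3

The maximum subarray is [2, 1] with sum 3. This subarray runs from index 1 to index 2.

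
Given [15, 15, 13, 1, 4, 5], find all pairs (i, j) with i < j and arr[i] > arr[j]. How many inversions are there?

Finding inversions in [15, 15, 13, 1, 4, 5]:

(0, 2): arr[0]=15 > arr[2]=13
(0, 3): arr[0]=15 > arr[3]=1
(0, 4): arr[0]=15 > arr[4]=4
(0, 5): arr[0]=15 > arr[5]=5
(1, 2): arr[1]=15 > arr[2]=13
(1, 3): arr[1]=15 > arr[3]=1
(1, 4): arr[1]=15 > arr[4]=4
(1, 5): arr[1]=15 > arr[5]=5
(2, 3): arr[2]=13 > arr[3]=1
(2, 4): arr[2]=13 > arr[4]=4
(2, 5): arr[2]=13 > arr[5]=5

Total inversions: 11

The array has 11 inversion(s): (0,2), (0,3), (0,4), (0,5), (1,2), (1,3), (1,4), (1,5), (2,3), (2,4), (2,5). Each pair (i,j) satisfies i < j and arr[i] > arr[j].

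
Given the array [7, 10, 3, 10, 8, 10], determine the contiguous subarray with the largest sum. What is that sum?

Using Kadane's algorithm on [7, 10, 3, 10, 8, 10]:

Scanning through the array:
Position 1 (value 10): max_ending_here = 17, max_so_far = 17
Position 2 (value 3): max_ending_here = 20, max_so_far = 20
Position 3 (value 10): max_ending_here = 30, max_so_far = 30
Position 4 (value 8): max_ending_here = 38, max_so_far = 38
Position 5 (value 10): max_ending_here = 48, max_so_far = 48

Maximum subarray: [7, 10, 3, 10, 8, 10]
Maximum sum: 48

The maximum subarray is [7, 10, 3, 10, 8, 10] with sum 48. This subarray runs from index 0 to index 5.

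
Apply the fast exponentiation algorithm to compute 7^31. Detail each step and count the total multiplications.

Computing 7^31 by squaring (build up from 7^1; each line after the first costs one multiplication):

7^1 = 7
7^2 = (7^1)^2 = 7^2 = 49
7^3 = 7 * 7^2 = 7 * 49 = 343
7^6 = (7^3)^2 = 343^2 = 117649
7^7 = 7 * 7^6 = 7 * 117649 = 823543
7^14 = (7^7)^2 = 823543^2 = 678223072849
7^15 = 7 * 7^14 = 7 * 678223072849 = 4747561509943
7^30 = (7^15)^2 = 4747561509943^2 = 22539340290692258087863249
7^31 = 7 * 7^30 = 7 * 22539340290692258087863249 = 157775382034845806615042743

Result: 157775382034845806615042743
Multiplications needed: 8 (8 lines after 7^1)

7^31 = 157775382034845806615042743. Using exponentiation by squaring, this requires 8 multiplications. The key idea: if the exponent is even, square the half-power; if odd, multiply by the base once.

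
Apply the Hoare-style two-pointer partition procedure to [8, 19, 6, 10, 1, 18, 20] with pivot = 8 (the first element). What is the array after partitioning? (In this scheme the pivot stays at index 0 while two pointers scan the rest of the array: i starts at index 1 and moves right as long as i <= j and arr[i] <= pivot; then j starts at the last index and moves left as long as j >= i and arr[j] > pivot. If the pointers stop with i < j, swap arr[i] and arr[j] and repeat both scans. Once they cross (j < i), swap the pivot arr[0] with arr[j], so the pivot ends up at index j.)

Hoare-style two-pointer partition with pivot = 8:

Initial array: [8, 19, 6, 10, 1, 18, 20]

Pointers start at i = 1, j = 6.
i stops at index 1 (arr[1]=19 > 8), j stops at index 4 (arr[4]=1 <= 8): swap arr[1] and arr[4], array becomes [8, 1, 6, 10, 19, 18, 20]
i ends at 3, j ends at 2: the pointers have crossed (j < i), so scanning stops.

Swap pivot arr[0] with arr[2] to place pivot at position 2: [6, 1, 8, 10, 19, 18, 20]
Pivot position: 2

After partitioning with pivot 8, the array becomes [6, 1, 8, 10, 19, 18, 20]. The pivot is placed at index 2. All elements to the left of the pivot are <= 8, and all elements to the right are > 8.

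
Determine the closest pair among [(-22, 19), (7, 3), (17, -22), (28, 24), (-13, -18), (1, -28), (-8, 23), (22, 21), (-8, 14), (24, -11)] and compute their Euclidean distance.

Computing all pairwise distances among 10 points:

d((-22, 19), (7, 3)) = 33.121
d((-22, 19), (17, -22)) = 56.5862
d((-22, 19), (28, 24)) = 50.2494
d((-22, 19), (-13, -18)) = 38.0789
d((-22, 19), (1, -28)) = 52.3259
d((-22, 19), (-8, 23)) = 14.5602
d((-22, 19), (22, 21)) = 44.0454
d((-22, 19), (-8, 14)) = 14.8661
d((-22, 19), (24, -11)) = 54.9181
d((7, 3), (17, -22)) = 26.9258
d((7, 3), (28, 24)) = 29.6985
d((7, 3), (-13, -18)) = 29.0
d((7, 3), (1, -28)) = 31.5753
d((7, 3), (-8, 23)) = 25.0
d((7, 3), (22, 21)) = 23.4307
d((7, 3), (-8, 14)) = 18.6011
d((7, 3), (24, -11)) = 22.0227
d((17, -22), (28, 24)) = 47.2969
d((17, -22), (-13, -18)) = 30.2655
d((17, -22), (1, -28)) = 17.088
d((17, -22), (-8, 23)) = 51.4782
d((17, -22), (22, 21)) = 43.2897
d((17, -22), (-8, 14)) = 43.8292
d((17, -22), (24, -11)) = 13.0384
d((28, 24), (-13, -18)) = 58.6941
d((28, 24), (1, -28)) = 58.5918
d((28, 24), (-8, 23)) = 36.0139
d((28, 24), (22, 21)) = 6.7082 <-- minimum
d((28, 24), (-8, 14)) = 37.3631
d((28, 24), (24, -11)) = 35.2278
d((-13, -18), (1, -28)) = 17.2047
d((-13, -18), (-8, 23)) = 41.3038
d((-13, -18), (22, 21)) = 52.4023
d((-13, -18), (-8, 14)) = 32.3883
d((-13, -18), (24, -11)) = 37.6563
d((1, -28), (-8, 23)) = 51.788
d((1, -28), (22, 21)) = 53.3104
d((1, -28), (-8, 14)) = 42.9535
d((1, -28), (24, -11)) = 28.6007
d((-8, 23), (22, 21)) = 30.0666
d((-8, 23), (-8, 14)) = 9.0
d((-8, 23), (24, -11)) = 46.6905
d((22, 21), (-8, 14)) = 30.8058
d((22, 21), (24, -11)) = 32.0624
d((-8, 14), (24, -11)) = 40.6079

Closest pair: (28, 24) and (22, 21) with distance 6.7082

The closest pair is (28, 24) and (22, 21) with Euclidean distance 6.7082. For 10 points, brute-force pairwise comparison is shown above. For large n, the divide-and-conquer algorithm (sort by x, recurse on halves, check the dividing strip) achieves O(n log n).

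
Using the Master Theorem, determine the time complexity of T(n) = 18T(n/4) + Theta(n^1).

Master Theorem for T(n) = 18T(n/4) + O(n^1):

a = 18, b = 4, c = 1
log_b(a) = log_4(18) = 2.0850

Case 1: c = 1 < log_4(18) = 2.0850
T(n) = O(n^(log_4 18))

For T(n) = 18T(n/4) + O(n^1): log_4(18) = 2.0850. This is Case 1 of the Master Theorem (c < log_b(a), work dominated by leaves), giving O(n^(log_4 18)).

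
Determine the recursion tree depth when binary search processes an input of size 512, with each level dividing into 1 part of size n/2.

For divide and conquer with division factor 2:

Problem sizes at each level:
Level 0: 512
Level 1: 256
Level 2: 128
Level 3: 64
Level 4: 32
Level 5: 16
Level 6: 8
Level 7: 4
Level 8: 2
Level 9: 1

The root is level 0 and the size-1 base case is level 9 (the tree spans levels 0 through 9, i.e. 10 levels counting the root), so the depth is the number of divisions: log_2(512) = 9

The recursion tree depth is log_2(512) = 9. At each level, the problem size is divided by 2, so it takes 9 divisions to reduce to a base case of size 1. The algorithm makes 1 recursive call at each level.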